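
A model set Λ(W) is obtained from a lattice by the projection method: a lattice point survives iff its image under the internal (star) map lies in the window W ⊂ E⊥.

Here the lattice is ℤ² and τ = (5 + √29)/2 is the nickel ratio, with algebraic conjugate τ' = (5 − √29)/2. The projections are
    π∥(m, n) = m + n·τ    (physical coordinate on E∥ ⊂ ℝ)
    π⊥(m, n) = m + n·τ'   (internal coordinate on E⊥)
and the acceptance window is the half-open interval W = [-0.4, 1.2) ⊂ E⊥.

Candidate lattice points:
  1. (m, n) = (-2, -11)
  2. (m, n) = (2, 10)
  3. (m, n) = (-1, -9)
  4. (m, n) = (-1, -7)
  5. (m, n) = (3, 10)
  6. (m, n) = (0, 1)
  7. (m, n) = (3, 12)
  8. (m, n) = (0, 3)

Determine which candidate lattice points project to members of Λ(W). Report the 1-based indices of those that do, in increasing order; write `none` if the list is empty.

τ' = (5−√29)/2 ≈ -0.192582.
#1 (-2,-11): internal coord -2 + (-11)·τ' = +0.118406; +0.118406 ∈ [-0.4, 1.2) → IN Λ
#2 (2,10): internal coord 2 + (10)·τ' = +0.074176; +0.074176 ∈ [-0.4, 1.2) → IN Λ
#3 (-1,-9): internal coord -1 + (-9)·τ' = +0.733242; +0.733242 ∈ [-0.4, 1.2) → IN Λ
#4 (-1,-7): internal coord -1 + (-7)·τ' = +0.348077; +0.348077 ∈ [-0.4, 1.2) → IN Λ
#5 (3,10): internal coord 3 + (10)·τ' = +1.074176; +1.074176 ∈ [-0.4, 1.2) → IN Λ
#6 (0,1): internal coord 0 + (1)·τ' = -0.192582; -0.192582 ∈ [-0.4, 1.2) → IN Λ
#7 (3,12): internal coord 3 + (12)·τ' = +0.689011; +0.689011 ∈ [-0.4, 1.2) → IN Λ
#8 (0,3): internal coord 0 + (3)·τ' = -0.577747; -0.577747 ∉ [-0.4, 1.2) → out

1, 2, 3, 4, 5, 6, 7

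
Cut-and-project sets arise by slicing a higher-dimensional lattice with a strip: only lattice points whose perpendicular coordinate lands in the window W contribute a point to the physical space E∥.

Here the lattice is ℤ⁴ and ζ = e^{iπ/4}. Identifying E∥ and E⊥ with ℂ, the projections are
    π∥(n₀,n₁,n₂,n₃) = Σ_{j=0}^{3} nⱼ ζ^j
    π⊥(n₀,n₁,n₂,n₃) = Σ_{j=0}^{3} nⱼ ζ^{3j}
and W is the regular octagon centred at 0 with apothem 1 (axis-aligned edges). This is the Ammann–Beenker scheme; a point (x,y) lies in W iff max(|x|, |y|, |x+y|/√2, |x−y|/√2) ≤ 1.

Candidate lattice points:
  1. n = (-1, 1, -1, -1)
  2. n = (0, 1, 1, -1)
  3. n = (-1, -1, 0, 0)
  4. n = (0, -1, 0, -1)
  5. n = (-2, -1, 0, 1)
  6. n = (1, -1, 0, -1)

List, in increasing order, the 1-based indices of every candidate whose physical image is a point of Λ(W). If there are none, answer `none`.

With ζ = e^{iπ/4} the internal vectors are ζ^0,ζ^3,ζ^6,ζ^9.
candidate 1: n = (-1, 1, -1, -1) → π⊥ ≈ (-2.4142, +1.0000); max(|x|,|y|,|x±y|/√2) = 2.4142 > 1 ⇒ ∉ W
candidate 2: n = (0, 1, 1, -1) → π⊥ ≈ (-1.4142, -1.0000); max(|x|,|y|,|x±y|/√2) = 1.7071 > 1 ⇒ ∉ W
candidate 3: n = (-1, -1, 0, 0) → π⊥ ≈ (-0.2929, -0.7071); max(|x|,|y|,|x±y|/√2) = 0.7071 ≤ 1 ⇒ ∈ W
candidate 4: n = (0, -1, 0, -1) → π⊥ ≈ (+0.0000, -1.4142); max(|x|,|y|,|x±y|/√2) = 1.4142 > 1 ⇒ ∉ W
candidate 5: n = (-2, -1, 0, 1) → π⊥ ≈ (-0.5858, +0.0000); max(|x|,|y|,|x±y|/√2) = 0.5858 ≤ 1 ⇒ ∈ W
candidate 6: n = (1, -1, 0, -1) → π⊥ ≈ (+1.0000, -1.4142); max(|x|,|y|,|x±y|/√2) = 1.7071 > 1 ⇒ ∉ W

3, 5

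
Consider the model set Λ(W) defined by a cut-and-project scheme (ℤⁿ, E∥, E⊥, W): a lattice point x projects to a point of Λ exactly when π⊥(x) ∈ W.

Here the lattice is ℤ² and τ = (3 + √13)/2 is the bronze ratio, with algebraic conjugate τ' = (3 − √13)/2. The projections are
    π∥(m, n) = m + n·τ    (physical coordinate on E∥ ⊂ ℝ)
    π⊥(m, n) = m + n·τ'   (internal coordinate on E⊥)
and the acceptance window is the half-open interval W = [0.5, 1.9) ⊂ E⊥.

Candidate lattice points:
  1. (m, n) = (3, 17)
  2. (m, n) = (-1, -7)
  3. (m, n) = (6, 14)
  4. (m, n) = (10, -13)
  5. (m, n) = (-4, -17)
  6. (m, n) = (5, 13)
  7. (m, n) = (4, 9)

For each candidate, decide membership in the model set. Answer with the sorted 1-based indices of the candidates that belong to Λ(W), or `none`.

2, 3, 5, 6, 7

τ' = (3−√13)/2 ≈ -0.30278.
candidate 1: (m,n)=(3,17) → π∥ = 3+17·τ ≈ 59.14719, π⊥ = 3+17·τ' ≈ -2.14719 ∉ [0.5, 1.9) ⇒ out
candidate 2: (m,n)=(-1,-7) → π∥ = -1-7·τ ≈ -24.11943, π⊥ = -1-7·τ' ≈ 1.11943 ∈ [0.5, 1.9) ⇒ IN Λ
candidate 3: (m,n)=(6,14) → π∥ = 6+14·τ ≈ 52.23886, π⊥ = 6+14·τ' ≈ 1.76114 ∈ [0.5, 1.9) ⇒ IN Λ
candidate 4: (m,n)=(10,-13) → π∥ = 10-13·τ ≈ -32.93608, π⊥ = 10-13·τ' ≈ 13.93608 ∉ [0.5, 1.9) ⇒ out
candidate 5: (m,n)=(-4,-17) → π∥ = -4-17·τ ≈ -60.14719, π⊥ = -4-17·τ' ≈ 1.14719 ∈ [0.5, 1.9) ⇒ IN Λ
candidate 6: (m,n)=(5,13) → π∥ = 5+13·τ ≈ 47.93608, π⊥ = 5+13·τ' ≈ 1.06392 ∈ [0.5, 1.9) ⇒ IN Λ
candidate 7: (m,n)=(4,9) → π∥ = 4+9·τ ≈ 33.72498, π⊥ = 4+9·τ' ≈ 1.27502 ∈ [0.5, 1.9) ⇒ IN Λ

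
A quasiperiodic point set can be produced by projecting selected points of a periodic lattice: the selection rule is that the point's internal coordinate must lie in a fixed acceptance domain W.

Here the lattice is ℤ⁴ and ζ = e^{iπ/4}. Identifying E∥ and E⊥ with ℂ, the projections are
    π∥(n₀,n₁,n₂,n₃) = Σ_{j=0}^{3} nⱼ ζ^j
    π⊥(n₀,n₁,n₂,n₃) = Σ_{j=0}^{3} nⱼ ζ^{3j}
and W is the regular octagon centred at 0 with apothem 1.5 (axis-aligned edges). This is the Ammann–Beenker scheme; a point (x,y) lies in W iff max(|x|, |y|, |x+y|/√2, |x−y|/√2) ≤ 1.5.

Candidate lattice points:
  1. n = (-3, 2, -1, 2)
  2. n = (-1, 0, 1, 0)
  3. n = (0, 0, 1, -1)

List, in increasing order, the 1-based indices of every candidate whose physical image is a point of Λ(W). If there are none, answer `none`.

π⊥(n) = n₀ + n₁ζ³ + n₂ζ⁶ + n₃ζ⁹ where ζ = e^{iπ/4}.
candidate 1: n = (-3, 2, -1, 2) → π⊥ ≈ (-3.0000, +3.8284); max(|x|,|y|,|x±y|/√2) = 4.8284 > 1.5 ⇒ ∉ W
candidate 2: n = (-1, 0, 1, 0) → π⊥ ≈ (-1.0000, -1.0000); max(|x|,|y|,|x±y|/√2) = 1.4142 ≤ 1.5 ⇒ ∈ W
candidate 3: n = (0, 0, 1, -1) → π⊥ ≈ (-0.7071, -1.7071); max(|x|,|y|,|x±y|/√2) = 1.7071 > 1.5 ⇒ ∉ W

2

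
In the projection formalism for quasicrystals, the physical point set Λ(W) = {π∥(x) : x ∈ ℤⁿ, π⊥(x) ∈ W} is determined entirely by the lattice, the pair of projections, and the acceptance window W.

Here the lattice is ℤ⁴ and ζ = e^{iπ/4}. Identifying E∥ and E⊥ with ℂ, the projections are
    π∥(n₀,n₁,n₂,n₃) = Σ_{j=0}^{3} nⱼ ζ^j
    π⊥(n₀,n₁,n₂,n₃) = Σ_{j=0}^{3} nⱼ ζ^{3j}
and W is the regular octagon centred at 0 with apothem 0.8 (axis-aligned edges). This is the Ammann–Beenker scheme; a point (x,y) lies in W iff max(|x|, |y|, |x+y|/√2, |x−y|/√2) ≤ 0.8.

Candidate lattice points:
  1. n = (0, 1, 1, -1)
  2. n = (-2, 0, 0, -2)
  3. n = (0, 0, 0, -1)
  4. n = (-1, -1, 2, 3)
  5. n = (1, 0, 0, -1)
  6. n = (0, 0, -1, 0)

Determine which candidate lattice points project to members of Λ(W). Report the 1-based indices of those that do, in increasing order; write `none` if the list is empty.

5

π⊥(n) = n₀ + n₁ζ³ + n₂ζ⁶ + n₃ζ⁹ where ζ = e^{iπ/4}.
candidate 1: n = (0, 1, 1, -1) → π⊥ ≈ (-1.414214, -1.000000); max(|x|,|y|,|x±y|/√2) = 1.707107 > 0.8 ⇒ ∉ W
candidate 2: n = (-2, 0, 0, -2) → π⊥ ≈ (-3.414214, -1.414214); max(|x|,|y|,|x±y|/√2) = 3.414214 > 0.8 ⇒ ∉ W
candidate 3: n = (0, 0, 0, -1) → π⊥ ≈ (-0.707107, -0.707107); max(|x|,|y|,|x±y|/√2) = 1.000000 > 0.8 ⇒ ∉ W
candidate 4: n = (-1, -1, 2, 3) → π⊥ ≈ (+1.828427, -0.585786); max(|x|,|y|,|x±y|/√2) = 1.828427 > 0.8 ⇒ ∉ W
candidate 5: n = (1, 0, 0, -1) → π⊥ ≈ (+0.292893, -0.707107); max(|x|,|y|,|x±y|/√2) = 0.707107 ≤ 0.8 ⇒ ∈ W
candidate 6: n = (0, 0, -1, 0) → π⊥ ≈ (+0.000000, +1.000000); max(|x|,|y|,|x±y|/√2) = 1.000000 > 0.8 ⇒ ∉ W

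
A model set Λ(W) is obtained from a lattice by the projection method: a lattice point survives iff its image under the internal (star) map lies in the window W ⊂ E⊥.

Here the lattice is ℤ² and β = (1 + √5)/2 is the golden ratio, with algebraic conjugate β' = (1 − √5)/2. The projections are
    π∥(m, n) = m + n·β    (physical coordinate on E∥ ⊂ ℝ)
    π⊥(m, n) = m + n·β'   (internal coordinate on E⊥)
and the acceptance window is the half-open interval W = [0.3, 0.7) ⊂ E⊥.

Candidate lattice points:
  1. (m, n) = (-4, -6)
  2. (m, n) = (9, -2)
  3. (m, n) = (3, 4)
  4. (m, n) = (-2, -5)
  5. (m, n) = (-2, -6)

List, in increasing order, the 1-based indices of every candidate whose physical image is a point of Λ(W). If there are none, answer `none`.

Compute β' = (1−√5)/2 = -0.618034, so π⊥(m,n) = m -0.618034·n.
[1] lift (-4,-6): star map gives -0.291796; window check 0.3 ≤ -0.291796 < 0.7 is false → out
[2] lift (9,-2): star map gives 10.236068; window check 0.3 ≤ 10.236068 < 0.7 is false → out
[3] lift (3,4): star map gives 0.527864; window check 0.3 ≤ 0.527864 < 0.7 is true → IN Λ
[4] lift (-2,-5): star map gives 1.090170; window check 0.3 ≤ 1.090170 < 0.7 is false → out
[5] lift (-2,-6): star map gives 1.708204; window check 0.3 ≤ 1.708204 < 0.7 is false → out

3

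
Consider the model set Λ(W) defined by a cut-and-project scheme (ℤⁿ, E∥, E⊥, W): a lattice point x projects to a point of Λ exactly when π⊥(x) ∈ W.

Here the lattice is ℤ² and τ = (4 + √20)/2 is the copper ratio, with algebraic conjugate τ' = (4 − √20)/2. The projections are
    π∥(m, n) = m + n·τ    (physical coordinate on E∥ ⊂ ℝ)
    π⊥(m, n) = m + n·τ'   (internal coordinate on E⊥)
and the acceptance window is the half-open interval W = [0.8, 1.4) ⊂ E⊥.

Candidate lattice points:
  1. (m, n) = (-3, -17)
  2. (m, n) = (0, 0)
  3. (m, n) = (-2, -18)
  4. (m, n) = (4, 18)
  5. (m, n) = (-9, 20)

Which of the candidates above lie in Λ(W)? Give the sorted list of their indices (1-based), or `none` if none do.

τ' = (4−√20)/2 ≈ -0.2361.
[1] lift (-3,-17): star map gives 1.0132; window check 0.8 ≤ 1.0132 < 1.4 is true → IN Λ
[2] lift (0,0): star map gives 0.0000; window check 0.8 ≤ 0.0000 < 1.4 is false → out
[3] lift (-2,-18): star map gives 2.2492; window check 0.8 ≤ 2.2492 < 1.4 is false → out
[4] lift (4,18): star map gives -0.2492; window check 0.8 ≤ -0.2492 < 1.4 is false → out
[5] lift (-9,20): star map gives -13.7214; window check 0.8 ≤ -13.7214 < 1.4 is false → out

1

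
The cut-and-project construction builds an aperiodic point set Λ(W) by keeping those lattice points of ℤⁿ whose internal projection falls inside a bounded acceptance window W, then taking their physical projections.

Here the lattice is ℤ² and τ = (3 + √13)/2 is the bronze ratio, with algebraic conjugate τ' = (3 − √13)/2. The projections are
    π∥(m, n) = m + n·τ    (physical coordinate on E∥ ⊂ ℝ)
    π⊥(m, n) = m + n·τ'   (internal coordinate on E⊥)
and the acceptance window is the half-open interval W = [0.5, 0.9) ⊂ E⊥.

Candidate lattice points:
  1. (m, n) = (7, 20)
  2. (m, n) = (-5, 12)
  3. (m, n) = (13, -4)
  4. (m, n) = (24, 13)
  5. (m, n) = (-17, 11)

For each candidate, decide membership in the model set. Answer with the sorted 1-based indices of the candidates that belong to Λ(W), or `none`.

Compute τ' = (3−√13)/2 = -0.302776, so π⊥(m,n) = m -0.302776·n.
candidate 1: (m,n)=(7,20) → π∥ = 7+20·τ ≈ 73.055513, π⊥ = 7+20·τ' ≈ 0.944487 ∉ [0.5, 0.9) ⇒ out
candidate 2: (m,n)=(-5,12) → π∥ = -5+12·τ ≈ 34.633308, π⊥ = -5+12·τ' ≈ -8.633308 ∉ [0.5, 0.9) ⇒ out
candidate 3: (m,n)=(13,-4) → π∥ = 13-4·τ ≈ -0.211103, π⊥ = 13-4·τ' ≈ 14.211103 ∉ [0.5, 0.9) ⇒ out
candidate 4: (m,n)=(24,13) → π∥ = 24+13·τ ≈ 66.936083, π⊥ = 24+13·τ' ≈ 20.063917 ∉ [0.5, 0.9) ⇒ out
candidate 5: (m,n)=(-17,11) → π∥ = -17+11·τ ≈ 19.330532, π⊥ = -17+11·τ' ≈ -20.330532 ∉ [0.5, 0.9) ⇒ out

none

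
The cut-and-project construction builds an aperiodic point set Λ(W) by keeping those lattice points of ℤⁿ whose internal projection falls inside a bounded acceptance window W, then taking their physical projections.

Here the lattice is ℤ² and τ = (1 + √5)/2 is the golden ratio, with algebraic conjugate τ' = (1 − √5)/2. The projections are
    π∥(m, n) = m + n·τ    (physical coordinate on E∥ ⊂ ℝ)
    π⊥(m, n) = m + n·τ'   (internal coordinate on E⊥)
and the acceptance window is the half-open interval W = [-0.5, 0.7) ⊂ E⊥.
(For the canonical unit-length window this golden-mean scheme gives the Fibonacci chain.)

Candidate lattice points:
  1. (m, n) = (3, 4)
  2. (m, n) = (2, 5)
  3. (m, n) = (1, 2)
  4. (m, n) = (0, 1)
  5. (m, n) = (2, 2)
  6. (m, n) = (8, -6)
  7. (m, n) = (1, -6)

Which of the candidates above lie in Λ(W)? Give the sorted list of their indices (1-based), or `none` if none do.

1, 3

τ' = (1−√5)/2 ≈ -0.6180.
[1] lift (3,4): star map gives 0.5279; window check -0.5 ≤ 0.5279 < 0.7 is true → IN Λ
[2] lift (2,5): star map gives -1.0902; window check -0.5 ≤ -1.0902 < 0.7 is false → out
[3] lift (1,2): star map gives -0.2361; window check -0.5 ≤ -0.2361 < 0.7 is true → IN Λ
[4] lift (0,1): star map gives -0.6180; window check -0.5 ≤ -0.6180 < 0.7 is false → out
[5] lift (2,2): star map gives 0.7639; window check -0.5 ≤ 0.7639 < 0.7 is false → out
[6] lift (8,-6): star map gives 11.7082; window check -0.5 ≤ 11.7082 < 0.7 is false → out
[7] lift (1,-6): star map gives 4.7082; window check -0.5 ≤ 4.7082 < 0.7 is false → out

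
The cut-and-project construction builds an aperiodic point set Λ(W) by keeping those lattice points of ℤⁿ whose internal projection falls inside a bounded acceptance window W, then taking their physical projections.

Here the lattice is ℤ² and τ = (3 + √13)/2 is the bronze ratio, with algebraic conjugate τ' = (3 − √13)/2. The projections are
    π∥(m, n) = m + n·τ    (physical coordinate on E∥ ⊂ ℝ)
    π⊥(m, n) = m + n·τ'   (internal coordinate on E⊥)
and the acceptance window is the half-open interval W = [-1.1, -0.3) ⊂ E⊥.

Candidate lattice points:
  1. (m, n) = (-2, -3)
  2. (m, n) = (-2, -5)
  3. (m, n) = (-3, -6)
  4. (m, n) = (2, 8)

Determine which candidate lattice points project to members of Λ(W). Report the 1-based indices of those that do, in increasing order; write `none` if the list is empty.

1, 2, 4

Numerically τ ≈ 3.3028 and τ' = −1/τ ≈ -0.3028.
[1] lift (-2,-3): star map gives -1.0917; window check -1.1 ≤ -1.0917 < -0.3 is true → IN Λ
[2] lift (-2,-5): star map gives -0.4861; window check -1.1 ≤ -0.4861 < -0.3 is true → IN Λ
[3] lift (-3,-6): star map gives -1.1833; window check -1.1 ≤ -1.1833 < -0.3 is false → out
[4] lift (2,8): star map gives -0.4222; window check -1.1 ≤ -0.4222 < -0.3 is true → IN Λ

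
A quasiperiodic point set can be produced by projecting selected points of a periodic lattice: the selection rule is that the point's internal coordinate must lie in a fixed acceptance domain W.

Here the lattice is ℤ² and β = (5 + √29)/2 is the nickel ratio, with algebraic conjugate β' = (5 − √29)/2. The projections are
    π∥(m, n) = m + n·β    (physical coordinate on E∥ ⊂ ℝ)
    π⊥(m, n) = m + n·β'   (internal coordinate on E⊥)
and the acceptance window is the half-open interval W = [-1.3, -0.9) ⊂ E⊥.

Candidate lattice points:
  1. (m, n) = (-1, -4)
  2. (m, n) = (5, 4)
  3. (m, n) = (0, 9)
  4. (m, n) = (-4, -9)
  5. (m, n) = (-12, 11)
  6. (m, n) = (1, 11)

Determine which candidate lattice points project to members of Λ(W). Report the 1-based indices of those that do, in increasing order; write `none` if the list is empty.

β' = (5−√29)/2 ≈ -0.19258.
[1] lift (-1,-4): star map gives -0.22967; window check -1.3 ≤ -0.22967 < -0.9 is false → out
[2] lift (5,4): star map gives 4.22967; window check -1.3 ≤ 4.22967 < -0.9 is false → out
[3] lift (0,9): star map gives -1.73324; window check -1.3 ≤ -1.73324 < -0.9 is false → out
[4] lift (-4,-9): star map gives -2.26676; window check -1.3 ≤ -2.26676 < -0.9 is false → out
[5] lift (-12,11): star map gives -14.11841; window check -1.3 ≤ -14.11841 < -0.9 is false → out
[6] lift (1,11): star map gives -1.11841; window check -1.3 ≤ -1.11841 < -0.9 is true → IN Λ

6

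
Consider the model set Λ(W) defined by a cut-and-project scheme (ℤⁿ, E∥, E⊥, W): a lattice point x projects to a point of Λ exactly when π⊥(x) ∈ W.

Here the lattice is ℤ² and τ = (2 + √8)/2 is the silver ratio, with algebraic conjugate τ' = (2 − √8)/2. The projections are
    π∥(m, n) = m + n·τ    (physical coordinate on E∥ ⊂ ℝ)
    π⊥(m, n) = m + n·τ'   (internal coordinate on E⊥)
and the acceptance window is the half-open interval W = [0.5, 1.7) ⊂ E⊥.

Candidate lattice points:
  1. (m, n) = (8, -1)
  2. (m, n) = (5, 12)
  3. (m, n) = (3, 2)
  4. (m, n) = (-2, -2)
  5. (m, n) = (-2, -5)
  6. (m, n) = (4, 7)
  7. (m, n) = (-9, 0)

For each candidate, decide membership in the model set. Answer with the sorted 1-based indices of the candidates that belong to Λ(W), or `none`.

6

Compute τ' = (2−√8)/2 = -0.4142, so π⊥(m,n) = m -0.4142·n.
[1] lift (8,-1): star map gives 8.4142; window check 0.5 ≤ 8.4142 < 1.7 is false → out
[2] lift (5,12): star map gives 0.0294; window check 0.5 ≤ 0.0294 < 1.7 is false → out
[3] lift (3,2): star map gives 2.1716; window check 0.5 ≤ 2.1716 < 1.7 is false → out
[4] lift (-2,-2): star map gives -1.1716; window check 0.5 ≤ -1.1716 < 1.7 is false → out
[5] lift (-2,-5): star map gives 0.0711; window check 0.5 ≤ 0.0711 < 1.7 is false → out
[6] lift (4,7): star map gives 1.1005; window check 0.5 ≤ 1.1005 < 1.7 is true → IN Λ
[7] lift (-9,0): star map gives -9.0000; window check 0.5 ≤ -9.0000 < 1.7 is false → out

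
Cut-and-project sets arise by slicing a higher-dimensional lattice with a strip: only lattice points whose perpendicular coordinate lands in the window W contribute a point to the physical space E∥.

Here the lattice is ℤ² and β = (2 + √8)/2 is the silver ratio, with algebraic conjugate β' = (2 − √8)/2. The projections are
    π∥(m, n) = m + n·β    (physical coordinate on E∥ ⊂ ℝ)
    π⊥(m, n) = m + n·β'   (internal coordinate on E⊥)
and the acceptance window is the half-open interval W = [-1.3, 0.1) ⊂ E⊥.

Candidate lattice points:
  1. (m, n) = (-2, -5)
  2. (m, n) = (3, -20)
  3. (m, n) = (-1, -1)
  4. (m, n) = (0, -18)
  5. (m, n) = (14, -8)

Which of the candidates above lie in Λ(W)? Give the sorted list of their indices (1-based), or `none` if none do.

β' = (2−√8)/2 ≈ -0.41421.
#1 (-2,-5): internal coord -2 + (-5)·β' = +0.07107; +0.07107 ∈ [-1.3, 0.1) → IN Λ
#2 (3,-20): internal coord 3 + (-20)·β' = +11.28427; +11.28427 ∉ [-1.3, 0.1) → out
#3 (-1,-1): internal coord -1 + (-1)·β' = -0.58579; -0.58579 ∈ [-1.3, 0.1) → IN Λ
#4 (0,-18): internal coord 0 + (-18)·β' = +7.45584; +7.45584 ∉ [-1.3, 0.1) → out
#5 (14,-8): internal coord 14 + (-8)·β' = +17.31371; +17.31371 ∉ [-1.3, 0.1) → out

1, 3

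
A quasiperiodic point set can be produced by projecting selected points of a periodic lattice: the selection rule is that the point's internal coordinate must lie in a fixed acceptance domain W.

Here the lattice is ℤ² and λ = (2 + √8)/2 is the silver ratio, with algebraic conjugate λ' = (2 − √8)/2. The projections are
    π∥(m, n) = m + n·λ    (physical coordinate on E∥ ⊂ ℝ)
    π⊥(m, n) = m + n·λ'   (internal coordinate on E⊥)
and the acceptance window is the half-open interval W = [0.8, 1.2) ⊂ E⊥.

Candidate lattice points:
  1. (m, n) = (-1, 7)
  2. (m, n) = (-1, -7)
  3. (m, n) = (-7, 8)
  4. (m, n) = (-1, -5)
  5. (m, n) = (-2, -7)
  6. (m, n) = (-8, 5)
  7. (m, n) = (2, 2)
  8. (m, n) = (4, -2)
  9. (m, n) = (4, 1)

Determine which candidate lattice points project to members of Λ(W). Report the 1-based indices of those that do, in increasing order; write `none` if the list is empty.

4, 5, 7

Compute λ' = (2−√8)/2 = -0.414214, so π⊥(m,n) = m -0.414214·n.
#1 (-1,7): internal coord -1 + (7)·λ' = -3.899495; -3.899495 ∉ [0.8, 1.2) → out
#2 (-1,-7): internal coord -1 + (-7)·λ' = +1.899495; +1.899495 ∉ [0.8, 1.2) → out
#3 (-7,8): internal coord -7 + (8)·λ' = -10.313708; -10.313708 ∉ [0.8, 1.2) → out
#4 (-1,-5): internal coord -1 + (-5)·λ' = +1.071068; +1.071068 ∈ [0.8, 1.2) → IN Λ
#5 (-2,-7): internal coord -2 + (-7)·λ' = +0.899495; +0.899495 ∈ [0.8, 1.2) → IN Λ
#6 (-8,5): internal coord -8 + (5)·λ' = -10.071068; -10.071068 ∉ [0.8, 1.2) → out
#7 (2,2): internal coord 2 + (2)·λ' = +1.171573; +1.171573 ∈ [0.8, 1.2) → IN Λ
#8 (4,-2): internal coord 4 + (-2)·λ' = +4.828427; +4.828427 ∉ [0.8, 1.2) → out
#9 (4,1): internal coord 4 + (1)·λ' = +3.585786; +3.585786 ∉ [0.8, 1.2) → out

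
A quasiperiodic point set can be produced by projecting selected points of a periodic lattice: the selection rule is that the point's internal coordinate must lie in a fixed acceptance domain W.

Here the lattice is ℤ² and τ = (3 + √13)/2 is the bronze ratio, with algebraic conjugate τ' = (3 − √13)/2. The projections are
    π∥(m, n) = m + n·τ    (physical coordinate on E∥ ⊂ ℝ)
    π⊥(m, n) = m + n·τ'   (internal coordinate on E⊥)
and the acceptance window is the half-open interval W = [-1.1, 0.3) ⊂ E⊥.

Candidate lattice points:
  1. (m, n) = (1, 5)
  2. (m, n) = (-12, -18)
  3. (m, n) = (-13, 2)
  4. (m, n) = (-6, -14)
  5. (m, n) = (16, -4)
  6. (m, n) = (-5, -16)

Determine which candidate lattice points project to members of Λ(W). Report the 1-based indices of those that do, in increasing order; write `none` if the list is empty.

τ' = (3−√13)/2 ≈ -0.3028.
#1 (1,5): internal coord 1 + (5)·τ' = -0.5139; -0.5139 ∈ [-1.1, 0.3) → IN Λ
#2 (-12,-18): internal coord -12 + (-18)·τ' = -6.5500; -6.5500 ∉ [-1.1, 0.3) → out
#3 (-13,2): internal coord -13 + (2)·τ' = -13.6056; -13.6056 ∉ [-1.1, 0.3) → out
#4 (-6,-14): internal coord -6 + (-14)·τ' = -1.7611; -1.7611 ∉ [-1.1, 0.3) → out
#5 (16,-4): internal coord 16 + (-4)·τ' = +17.2111; +17.2111 ∉ [-1.1, 0.3) → out
#6 (-5,-16): internal coord -5 + (-16)·τ' = -0.1556; -0.1556 ∈ [-1.1, 0.3) → IN Λ

1, 6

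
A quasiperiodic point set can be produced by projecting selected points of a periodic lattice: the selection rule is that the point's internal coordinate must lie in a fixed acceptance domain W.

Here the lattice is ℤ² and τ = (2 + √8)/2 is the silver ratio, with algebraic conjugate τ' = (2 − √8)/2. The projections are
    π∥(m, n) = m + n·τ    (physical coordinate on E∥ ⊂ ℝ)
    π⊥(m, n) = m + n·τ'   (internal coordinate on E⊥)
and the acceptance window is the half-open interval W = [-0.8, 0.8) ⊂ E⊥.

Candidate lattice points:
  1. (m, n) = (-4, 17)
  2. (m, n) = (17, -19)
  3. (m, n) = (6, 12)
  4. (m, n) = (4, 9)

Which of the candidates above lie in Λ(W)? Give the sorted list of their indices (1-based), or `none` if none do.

4

Numerically τ ≈ 2.41421 and τ' = −1/τ ≈ -0.41421.
[1] lift (-4,17): star map gives -11.04163; window check -0.8 ≤ -11.04163 < 0.8 is false → out
[2] lift (17,-19): star map gives 24.87006; window check -0.8 ≤ 24.87006 < 0.8 is false → out
[3] lift (6,12): star map gives 1.02944; window check -0.8 ≤ 1.02944 < 0.8 is false → out
[4] lift (4,9): star map gives 0.27208; window check -0.8 ≤ 0.27208 < 0.8 is true → IN Λ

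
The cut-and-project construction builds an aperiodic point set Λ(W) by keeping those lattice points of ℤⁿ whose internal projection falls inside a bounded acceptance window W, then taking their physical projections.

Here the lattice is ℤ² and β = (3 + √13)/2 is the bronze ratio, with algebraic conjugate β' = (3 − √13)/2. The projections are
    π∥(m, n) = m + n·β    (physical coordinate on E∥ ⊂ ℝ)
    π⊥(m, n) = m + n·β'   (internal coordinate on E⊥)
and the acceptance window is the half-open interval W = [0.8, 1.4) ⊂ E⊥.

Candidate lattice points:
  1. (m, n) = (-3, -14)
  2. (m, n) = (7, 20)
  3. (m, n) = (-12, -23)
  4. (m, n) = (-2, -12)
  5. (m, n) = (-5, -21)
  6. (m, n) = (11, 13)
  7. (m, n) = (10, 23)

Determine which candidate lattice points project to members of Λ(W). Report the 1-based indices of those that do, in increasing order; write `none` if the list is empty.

β' = (3−√13)/2 ≈ -0.30278.
[1] lift (-3,-14): star map gives 1.23886; window check 0.8 ≤ 1.23886 < 1.4 is true → IN Λ
[2] lift (7,20): star map gives 0.94449; window check 0.8 ≤ 0.94449 < 1.4 is true → IN Λ
[3] lift (-12,-23): star map gives -5.03616; window check 0.8 ≤ -5.03616 < 1.4 is false → out
[4] lift (-2,-12): star map gives 1.63331; window check 0.8 ≤ 1.63331 < 1.4 is false → out
[5] lift (-5,-21): star map gives 1.35829; window check 0.8 ≤ 1.35829 < 1.4 is true → IN Λ
[6] lift (11,13): star map gives 7.06392; window check 0.8 ≤ 7.06392 < 1.4 is false → out
[7] lift (10,23): star map gives 3.03616; window check 0.8 ≤ 3.03616 < 1.4 is false → out

1, 2, 5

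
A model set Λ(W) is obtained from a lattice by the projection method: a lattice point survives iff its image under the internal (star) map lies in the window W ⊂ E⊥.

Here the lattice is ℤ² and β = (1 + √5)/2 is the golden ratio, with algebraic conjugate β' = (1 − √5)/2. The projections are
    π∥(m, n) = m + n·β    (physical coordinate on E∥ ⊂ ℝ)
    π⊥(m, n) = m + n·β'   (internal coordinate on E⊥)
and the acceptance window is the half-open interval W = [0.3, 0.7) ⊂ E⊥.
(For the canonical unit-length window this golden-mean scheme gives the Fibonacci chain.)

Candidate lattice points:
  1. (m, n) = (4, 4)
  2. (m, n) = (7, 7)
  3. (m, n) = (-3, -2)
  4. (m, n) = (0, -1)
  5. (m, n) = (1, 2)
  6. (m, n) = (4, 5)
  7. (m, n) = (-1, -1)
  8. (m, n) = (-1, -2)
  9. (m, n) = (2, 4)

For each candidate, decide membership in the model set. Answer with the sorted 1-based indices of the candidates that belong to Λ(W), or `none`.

4

β' = (1−√5)/2 ≈ -0.61803.
#1 (4,4): internal coord 4 + (4)·β' = +1.52786; +1.52786 ∉ [0.3, 0.7) → out
#2 (7,7): internal coord 7 + (7)·β' = +2.67376; +2.67376 ∉ [0.3, 0.7) → out
#3 (-3,-2): internal coord -3 + (-2)·β' = -1.76393; -1.76393 ∉ [0.3, 0.7) → out
#4 (0,-1): internal coord 0 + (-1)·β' = +0.61803; +0.61803 ∈ [0.3, 0.7) → IN Λ
#5 (1,2): internal coord 1 + (2)·β' = -0.23607; -0.23607 ∉ [0.3, 0.7) → out
#6 (4,5): internal coord 4 + (5)·β' = +0.90983; +0.90983 ∉ [0.3, 0.7) → out
#7 (-1,-1): internal coord -1 + (-1)·β' = -0.38197; -0.38197 ∉ [0.3, 0.7) → out
#8 (-1,-2): internal coord -1 + (-2)·β' = +0.23607; +0.23607 ∉ [0.3, 0.7) → out
#9 (2,4): internal coord 2 + (4)·β' = -0.47214; -0.47214 ∉ [0.3, 0.7) → out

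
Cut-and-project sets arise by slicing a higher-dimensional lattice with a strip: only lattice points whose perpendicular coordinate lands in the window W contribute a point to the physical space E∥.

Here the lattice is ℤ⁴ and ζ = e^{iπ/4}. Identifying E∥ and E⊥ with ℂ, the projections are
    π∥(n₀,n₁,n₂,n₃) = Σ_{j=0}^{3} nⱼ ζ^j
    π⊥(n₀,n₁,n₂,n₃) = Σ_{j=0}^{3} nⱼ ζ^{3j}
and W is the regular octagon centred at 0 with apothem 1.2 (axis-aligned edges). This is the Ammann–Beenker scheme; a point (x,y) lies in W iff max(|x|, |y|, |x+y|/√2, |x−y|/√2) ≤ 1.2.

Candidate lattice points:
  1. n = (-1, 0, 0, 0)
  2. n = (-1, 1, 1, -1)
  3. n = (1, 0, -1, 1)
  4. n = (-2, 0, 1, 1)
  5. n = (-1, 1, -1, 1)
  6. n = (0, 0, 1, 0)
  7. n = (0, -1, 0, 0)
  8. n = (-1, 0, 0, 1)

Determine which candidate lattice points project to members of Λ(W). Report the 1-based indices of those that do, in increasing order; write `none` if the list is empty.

1, 6, 7, 8

Internal map: ζ^{3j} for j=0..3 gives (1,0), (−√2/2,√2/2), (0,−1), (√2/2,√2/2).
candidate 1: n = (-1, 0, 0, 0) → π⊥ ≈ (-1.000000, +0.000000); max(|x|,|y|,|x±y|/√2) = 1.000000 ≤ 1.2 ⇒ ∈ W
candidate 2: n = (-1, 1, 1, -1) → π⊥ ≈ (-2.414214, -1.000000); max(|x|,|y|,|x±y|/√2) = 2.414214 > 1.2 ⇒ ∉ W
candidate 3: n = (1, 0, -1, 1) → π⊥ ≈ (+1.707107, +1.707107); max(|x|,|y|,|x±y|/√2) = 2.414214 > 1.2 ⇒ ∉ W
candidate 4: n = (-2, 0, 1, 1) → π⊥ ≈ (-1.292893, -0.292893); max(|x|,|y|,|x±y|/√2) = 1.292893 > 1.2 ⇒ ∉ W
candidate 5: n = (-1, 1, -1, 1) → π⊥ ≈ (-1.000000, +2.414214); max(|x|,|y|,|x±y|/√2) = 2.414214 > 1.2 ⇒ ∉ W
candidate 6: n = (0, 0, 1, 0) → π⊥ ≈ (+0.000000, -1.000000); max(|x|,|y|,|x±y|/√2) = 1.000000 ≤ 1.2 ⇒ ∈ W
candidate 7: n = (0, -1, 0, 0) → π⊥ ≈ (+0.707107, -0.707107); max(|x|,|y|,|x±y|/√2) = 1.000000 ≤ 1.2 ⇒ ∈ W
candidate 8: n = (-1, 0, 0, 1) → π⊥ ≈ (-0.292893, +0.707107); max(|x|,|y|,|x±y|/√2) = 0.707107 ≤ 1.2 ⇒ ∈ W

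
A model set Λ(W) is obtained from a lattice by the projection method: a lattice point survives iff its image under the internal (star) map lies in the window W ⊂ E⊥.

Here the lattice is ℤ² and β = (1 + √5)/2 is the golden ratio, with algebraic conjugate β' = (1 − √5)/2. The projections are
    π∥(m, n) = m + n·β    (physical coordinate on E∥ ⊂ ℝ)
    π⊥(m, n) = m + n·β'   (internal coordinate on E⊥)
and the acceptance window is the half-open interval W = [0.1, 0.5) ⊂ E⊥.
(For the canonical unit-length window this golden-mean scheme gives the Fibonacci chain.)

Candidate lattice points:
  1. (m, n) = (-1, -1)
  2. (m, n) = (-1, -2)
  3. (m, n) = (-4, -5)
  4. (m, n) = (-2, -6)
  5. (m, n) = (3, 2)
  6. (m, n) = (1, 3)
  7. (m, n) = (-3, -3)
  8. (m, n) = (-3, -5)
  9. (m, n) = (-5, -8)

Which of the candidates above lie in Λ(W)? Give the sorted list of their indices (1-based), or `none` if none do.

2

β' = (1−√5)/2 ≈ -0.6180.
candidate 1: (m,n)=(-1,-1) → π∥ = -1-1·β ≈ -2.6180, π⊥ = -1-1·β' ≈ -0.3820 ∉ [0.1, 0.5) ⇒ out
candidate 2: (m,n)=(-1,-2) → π∥ = -1-2·β ≈ -4.2361, π⊥ = -1-2·β' ≈ 0.2361 ∈ [0.1, 0.5) ⇒ IN Λ
candidate 3: (m,n)=(-4,-5) → π∥ = -4-5·β ≈ -12.0902, π⊥ = -4-5·β' ≈ -0.9098 ∉ [0.1, 0.5) ⇒ out
candidate 4: (m,n)=(-2,-6) → π∥ = -2-6·β ≈ -11.7082, π⊥ = -2-6·β' ≈ 1.7082 ∉ [0.1, 0.5) ⇒ out
candidate 5: (m,n)=(3,2) → π∥ = 3+2·β ≈ 6.2361, π⊥ = 3+2·β' ≈ 1.7639 ∉ [0.1, 0.5) ⇒ out
candidate 6: (m,n)=(1,3) → π∥ = 1+3·β ≈ 5.8541, π⊥ = 1+3·β' ≈ -0.8541 ∉ [0.1, 0.5) ⇒ out
candidate 7: (m,n)=(-3,-3) → π∥ = -3-3·β ≈ -7.8541, π⊥ = -3-3·β' ≈ -1.1459 ∉ [0.1, 0.5) ⇒ out
candidate 8: (m,n)=(-3,-5) → π∥ = -3-5·β ≈ -11.0902, π⊥ = -3-5·β' ≈ 0.0902 ∉ [0.1, 0.5) ⇒ out
candidate 9: (m,n)=(-5,-8) → π∥ = -5-8·β ≈ -17.9443, π⊥ = -5-8·β' ≈ -0.0557 ∉ [0.1, 0.5) ⇒ out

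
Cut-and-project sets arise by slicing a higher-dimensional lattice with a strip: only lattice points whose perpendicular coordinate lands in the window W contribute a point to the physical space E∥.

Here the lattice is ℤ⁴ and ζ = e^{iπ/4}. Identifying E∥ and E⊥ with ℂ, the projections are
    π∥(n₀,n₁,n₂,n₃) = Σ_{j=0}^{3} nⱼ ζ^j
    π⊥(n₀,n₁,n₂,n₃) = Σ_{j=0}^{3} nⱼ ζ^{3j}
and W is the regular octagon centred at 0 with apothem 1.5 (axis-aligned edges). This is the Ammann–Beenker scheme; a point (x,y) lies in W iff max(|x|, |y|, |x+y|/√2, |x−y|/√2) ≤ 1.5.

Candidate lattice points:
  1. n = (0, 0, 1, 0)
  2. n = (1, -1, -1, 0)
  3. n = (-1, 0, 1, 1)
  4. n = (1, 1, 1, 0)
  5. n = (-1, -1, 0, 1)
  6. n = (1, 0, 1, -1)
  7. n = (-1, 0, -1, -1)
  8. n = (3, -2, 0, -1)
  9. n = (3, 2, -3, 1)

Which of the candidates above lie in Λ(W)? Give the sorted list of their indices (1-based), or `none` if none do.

1, 3, 4, 5

With ζ = e^{iπ/4} the internal vectors are ζ^0,ζ^3,ζ^6,ζ^9.
#1 (0, 0, 1, 0): internal (0.000000, -1.000000); octagon support 1.000000 vs apothem 1.5 → ∈ W
#2 (1, -1, -1, 0): internal (1.707107, 0.292893); octagon support 1.707107 vs apothem 1.5 → ∉ W
#3 (-1, 0, 1, 1): internal (-0.292893, -0.292893); octagon support 0.414214 vs apothem 1.5 → ∈ W
#4 (1, 1, 1, 0): internal (0.292893, -0.292893); octagon support 0.414214 vs apothem 1.5 → ∈ W
#5 (-1, -1, 0, 1): internal (0.414214, 0.000000); octagon support 0.414214 vs apothem 1.5 → ∈ W
#6 (1, 0, 1, -1): internal (0.292893, -1.707107); octagon support 1.707107 vs apothem 1.5 → ∉ W
#7 (-1, 0, -1, -1): internal (-1.707107, 0.292893); octagon support 1.707107 vs apothem 1.5 → ∉ W
#8 (3, -2, 0, -1): internal (3.707107, -2.121320); octagon support 4.121320 vs apothem 1.5 → ∉ W
#9 (3, 2, -3, 1): internal (2.292893, 5.121320); octagon support 5.242641 vs apothem 1.5 → ∉ W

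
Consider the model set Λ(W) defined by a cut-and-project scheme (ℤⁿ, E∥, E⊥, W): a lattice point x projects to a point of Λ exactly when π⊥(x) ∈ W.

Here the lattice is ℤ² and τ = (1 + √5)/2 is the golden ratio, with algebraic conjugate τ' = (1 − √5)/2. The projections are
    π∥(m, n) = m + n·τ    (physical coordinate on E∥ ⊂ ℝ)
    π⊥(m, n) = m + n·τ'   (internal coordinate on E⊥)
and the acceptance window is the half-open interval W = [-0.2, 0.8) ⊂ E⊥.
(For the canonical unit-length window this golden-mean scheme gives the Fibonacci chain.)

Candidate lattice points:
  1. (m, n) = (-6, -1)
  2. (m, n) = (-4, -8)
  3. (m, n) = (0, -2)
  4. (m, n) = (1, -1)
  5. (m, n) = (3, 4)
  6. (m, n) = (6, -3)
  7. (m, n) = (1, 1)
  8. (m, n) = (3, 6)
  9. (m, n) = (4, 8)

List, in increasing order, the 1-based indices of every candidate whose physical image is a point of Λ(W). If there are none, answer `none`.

5, 7

τ' = (1−√5)/2 ≈ -0.61803.
candidate 1: (m,n)=(-6,-1) → π∥ = -6-1·τ ≈ -7.61803, π⊥ = -6-1·τ' ≈ -5.38197 ∉ [-0.2, 0.8) ⇒ out
candidate 2: (m,n)=(-4,-8) → π∥ = -4-8·τ ≈ -16.94427, π⊥ = -4-8·τ' ≈ 0.94427 ∉ [-0.2, 0.8) ⇒ out
candidate 3: (m,n)=(0,-2) → π∥ = 0-2·τ ≈ -3.23607, π⊥ = 0-2·τ' ≈ 1.23607 ∉ [-0.2, 0.8) ⇒ out
candidate 4: (m,n)=(1,-1) → π∥ = 1-1·τ ≈ -0.61803, π⊥ = 1-1·τ' ≈ 1.61803 ∉ [-0.2, 0.8) ⇒ out
candidate 5: (m,n)=(3,4) → π∥ = 3+4·τ ≈ 9.47214, π⊥ = 3+4·τ' ≈ 0.52786 ∈ [-0.2, 0.8) ⇒ IN Λ
candidate 6: (m,n)=(6,-3) → π∥ = 6-3·τ ≈ 1.14590, π⊥ = 6-3·τ' ≈ 7.85410 ∉ [-0.2, 0.8) ⇒ out
candidate 7: (m,n)=(1,1) → π∥ = 1+1·τ ≈ 2.61803, π⊥ = 1+1·τ' ≈ 0.38197 ∈ [-0.2, 0.8) ⇒ IN Λ
candidate 8: (m,n)=(3,6) → π∥ = 3+6·τ ≈ 12.70820, π⊥ = 3+6·τ' ≈ -0.70820 ∉ [-0.2, 0.8) ⇒ out
candidate 9: (m,n)=(4,8) → π∥ = 4+8·τ ≈ 16.94427, π⊥ = 4+8·τ' ≈ -0.94427 ∉ [-0.2, 0.8) ⇒ out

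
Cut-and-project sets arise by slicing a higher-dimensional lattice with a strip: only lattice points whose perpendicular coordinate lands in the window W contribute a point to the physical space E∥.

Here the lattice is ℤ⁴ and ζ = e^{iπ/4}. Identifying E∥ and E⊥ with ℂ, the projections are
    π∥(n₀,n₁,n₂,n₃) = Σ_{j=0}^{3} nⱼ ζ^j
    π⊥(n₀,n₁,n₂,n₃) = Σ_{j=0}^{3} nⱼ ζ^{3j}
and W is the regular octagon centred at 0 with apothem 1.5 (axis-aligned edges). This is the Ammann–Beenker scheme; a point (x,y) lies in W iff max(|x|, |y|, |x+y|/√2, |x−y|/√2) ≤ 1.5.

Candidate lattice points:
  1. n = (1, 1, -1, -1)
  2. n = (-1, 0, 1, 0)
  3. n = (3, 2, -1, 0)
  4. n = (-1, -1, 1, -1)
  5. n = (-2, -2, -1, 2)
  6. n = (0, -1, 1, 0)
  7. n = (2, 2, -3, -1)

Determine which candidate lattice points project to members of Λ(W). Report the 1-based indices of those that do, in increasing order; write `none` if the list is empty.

1, 2, 5

Internal map: ζ^{3j} for j=0..3 gives (1,0), (−√2/2,√2/2), (0,−1), (√2/2,√2/2).
candidate 1: n = (1, 1, -1, -1) → π⊥ ≈ (-0.41421, +1.00000); max(|x|,|y|,|x±y|/√2) = 1.00000 ≤ 1.5 ⇒ ∈ W
candidate 2: n = (-1, 0, 1, 0) → π⊥ ≈ (-1.00000, -1.00000); max(|x|,|y|,|x±y|/√2) = 1.41421 ≤ 1.5 ⇒ ∈ W
candidate 3: n = (3, 2, -1, 0) → π⊥ ≈ (+1.58579, +2.41421); max(|x|,|y|,|x±y|/√2) = 2.82843 > 1.5 ⇒ ∉ W
candidate 4: n = (-1, -1, 1, -1) → π⊥ ≈ (-1.00000, -2.41421); max(|x|,|y|,|x±y|/√2) = 2.41421 > 1.5 ⇒ ∉ W
candidate 5: n = (-2, -2, -1, 2) → π⊥ ≈ (+0.82843, +1.00000); max(|x|,|y|,|x±y|/√2) = 1.29289 ≤ 1.5 ⇒ ∈ W
candidate 6: n = (0, -1, 1, 0) → π⊥ ≈ (+0.70711, -1.70711); max(|x|,|y|,|x±y|/√2) = 1.70711 > 1.5 ⇒ ∉ W
candidate 7: n = (2, 2, -3, -1) → π⊥ ≈ (-0.12132, +3.70711); max(|x|,|y|,|x±y|/√2) = 3.70711 > 1.5 ⇒ ∉ W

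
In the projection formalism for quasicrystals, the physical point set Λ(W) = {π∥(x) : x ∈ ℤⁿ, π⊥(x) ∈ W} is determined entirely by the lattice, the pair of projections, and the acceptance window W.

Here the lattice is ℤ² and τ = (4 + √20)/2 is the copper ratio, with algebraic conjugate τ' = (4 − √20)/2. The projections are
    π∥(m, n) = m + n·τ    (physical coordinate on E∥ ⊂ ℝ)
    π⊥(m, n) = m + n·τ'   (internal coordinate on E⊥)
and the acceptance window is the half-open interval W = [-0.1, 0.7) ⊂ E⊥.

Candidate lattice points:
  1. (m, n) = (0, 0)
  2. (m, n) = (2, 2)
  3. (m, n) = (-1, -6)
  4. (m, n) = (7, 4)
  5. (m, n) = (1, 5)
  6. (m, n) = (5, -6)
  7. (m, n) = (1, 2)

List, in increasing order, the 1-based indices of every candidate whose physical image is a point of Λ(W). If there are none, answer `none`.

Numerically τ ≈ 4.23607 and τ' = −1/τ ≈ -0.23607.
#1 (0,0): internal coord 0 + (0)·τ' = +0.00000; +0.00000 ∈ [-0.1, 0.7) → IN Λ
#2 (2,2): internal coord 2 + (2)·τ' = +1.52786; +1.52786 ∉ [-0.1, 0.7) → out
#3 (-1,-6): internal coord -1 + (-6)·τ' = +0.41641; +0.41641 ∈ [-0.1, 0.7) → IN Λ
#4 (7,4): internal coord 7 + (4)·τ' = +6.05573; +6.05573 ∉ [-0.1, 0.7) → out
#5 (1,5): internal coord 1 + (5)·τ' = -0.18034; -0.18034 ∉ [-0.1, 0.7) → out
#6 (5,-6): internal coord 5 + (-6)·τ' = +6.41641; +6.41641 ∉ [-0.1, 0.7) → out
#7 (1,2): internal coord 1 + (2)·τ' = +0.52786; +0.52786 ∈ [-0.1, 0.7) → IN Λ

1, 3, 7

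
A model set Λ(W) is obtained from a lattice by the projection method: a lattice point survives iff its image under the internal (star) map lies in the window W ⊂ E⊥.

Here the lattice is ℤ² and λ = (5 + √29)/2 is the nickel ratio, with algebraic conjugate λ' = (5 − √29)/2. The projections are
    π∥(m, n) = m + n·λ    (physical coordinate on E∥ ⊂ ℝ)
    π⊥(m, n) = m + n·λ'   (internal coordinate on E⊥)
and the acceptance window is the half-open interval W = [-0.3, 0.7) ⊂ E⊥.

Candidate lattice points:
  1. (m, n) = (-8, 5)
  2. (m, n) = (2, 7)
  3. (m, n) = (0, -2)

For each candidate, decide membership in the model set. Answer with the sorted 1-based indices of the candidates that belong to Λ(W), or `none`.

2, 3

Numerically λ ≈ 5.1926 and λ' = −1/λ ≈ -0.1926.
#1 (-8,5): internal coord -8 + (5)·λ' = -8.9629; -8.9629 ∉ [-0.3, 0.7) → out
#2 (2,7): internal coord 2 + (7)·λ' = +0.6519; +0.6519 ∈ [-0.3, 0.7) → IN Λ
#3 (0,-2): internal coord 0 + (-2)·λ' = +0.3852; +0.3852 ∈ [-0.3, 0.7) → IN Λ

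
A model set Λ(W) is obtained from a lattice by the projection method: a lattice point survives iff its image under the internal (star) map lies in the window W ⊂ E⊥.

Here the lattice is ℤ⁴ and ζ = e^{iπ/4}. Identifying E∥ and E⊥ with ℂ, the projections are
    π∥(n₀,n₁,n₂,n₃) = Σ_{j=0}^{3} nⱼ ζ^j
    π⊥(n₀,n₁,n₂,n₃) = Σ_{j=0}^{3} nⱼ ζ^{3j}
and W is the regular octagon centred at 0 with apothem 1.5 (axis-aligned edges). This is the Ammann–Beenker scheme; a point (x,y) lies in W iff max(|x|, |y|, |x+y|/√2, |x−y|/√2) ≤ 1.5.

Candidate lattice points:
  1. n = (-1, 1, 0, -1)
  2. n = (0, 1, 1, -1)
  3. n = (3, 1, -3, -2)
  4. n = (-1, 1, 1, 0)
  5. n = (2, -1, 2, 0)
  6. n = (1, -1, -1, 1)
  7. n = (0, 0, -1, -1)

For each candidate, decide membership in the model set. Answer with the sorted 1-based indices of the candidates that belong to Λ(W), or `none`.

Internal map: ζ^{3j} for j=0..3 gives (1,0), (−√2/2,√2/2), (0,−1), (√2/2,√2/2).
#1 (-1, 1, 0, -1): internal (-2.4142, 0.0000); octagon support 2.4142 vs apothem 1.5 → ∉ W
#2 (0, 1, 1, -1): internal (-1.4142, -1.0000); octagon support 1.7071 vs apothem 1.5 → ∉ W
#3 (3, 1, -3, -2): internal (0.8787, 2.2929); octagon support 2.2929 vs apothem 1.5 → ∉ W
#4 (-1, 1, 1, 0): internal (-1.7071, -0.2929); octagon support 1.7071 vs apothem 1.5 → ∉ W
#5 (2, -1, 2, 0): internal (2.7071, -2.7071); octagon support 3.8284 vs apothem 1.5 → ∉ W
#6 (1, -1, -1, 1): internal (2.4142, 1.0000); octagon support 2.4142 vs apothem 1.5 → ∉ W
#7 (0, 0, -1, -1): internal (-0.7071, 0.2929); octagon support 0.7071 vs apothem 1.5 → ∈ W

7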